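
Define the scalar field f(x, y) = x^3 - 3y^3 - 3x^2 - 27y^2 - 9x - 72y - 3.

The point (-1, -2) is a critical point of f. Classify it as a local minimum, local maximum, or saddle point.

local maximum

The mixed partial ∂²f/∂x∂y is 0, so the Hessian at any point is diag(f_xx, f_yy) = diag(6(x - 1), -18(y + 3)).
At (-1, -2): H = diag(-12, -18).
Both eigenvalues are negative, so H is negative definite: a local maximum.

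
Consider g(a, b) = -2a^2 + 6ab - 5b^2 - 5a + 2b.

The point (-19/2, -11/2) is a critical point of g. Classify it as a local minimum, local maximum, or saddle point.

The Hessian of g is constant: H = [[-4, 6], [6, -10]].
det(H) = (-4)·(-10) − 6² = 4.
det(H) > 0 and tr(H) = -14 < 0, so H is negative definite and the point is a local maximum.

local maximum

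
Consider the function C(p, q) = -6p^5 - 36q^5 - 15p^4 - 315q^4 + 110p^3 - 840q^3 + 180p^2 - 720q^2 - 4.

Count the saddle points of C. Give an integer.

8

C separates as a function of p plus a function of q, so ∇C=0 decouples.
∂C/∂p = -30p(p - 3)(p + 1)(p + 4) = 0 at p ∈ {-4, -1, 0, 3}; ∂C/∂q = -180q(q + 1)(q + 2)(q + 4) = 0 at q ∈ {-4, -2, -1, 0}.
The Hessian is diagonal: diag(C_pp, C_qq). Second derivatives: C_pp(-4)=2520, C_pp(-1)=-360, C_pp(0)=360, C_pp(3)=-2520; C_qq(-4)=4320, C_qq(-2)=-720, C_qq(-1)=540, C_qq(0)=-1440.
Saddle points occur where the two diagonal entries have opposite signs: (-4, -2), (-4, 0), (-1, -4), (-1, -1), (0, -2), (0, 0), (3, -4), (3, -1). Count: 8.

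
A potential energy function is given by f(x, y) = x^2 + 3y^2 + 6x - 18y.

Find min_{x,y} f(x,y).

-36

f(x,y) separates as P(x) + Q(y), so its minimum is min P + min Q.
P'(x) = 2x + 6 vanishes at x ∈ {-3}; Q'(y) = 6y - 18 vanishes at y ∈ {3}.
Local minima of P (where P''>0): P(-3)=-9. Local minima of Q: Q(3)=-27.
So the global minimum of f is P(-3) + Q(3) = -9 − 27 = -36, attained at (-3, 3).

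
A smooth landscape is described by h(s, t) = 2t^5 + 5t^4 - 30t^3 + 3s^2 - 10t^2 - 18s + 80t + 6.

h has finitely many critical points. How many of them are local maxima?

h separates as a function of s plus a function of t, so ∇h=0 decouples.
∂h/∂s = 6(s - 3) = 0 at s ∈ {3}; ∂h/∂t = 10(t - 2)(t - 1)(t + 1)(t + 4) = 0 at t ∈ {-4, -1, 1, 2}.
The Hessian is diagonal: diag(h_ss, h_tt). Second derivatives: h_ss(3)=6; h_tt(-4)=-900, h_tt(-1)=180, h_tt(1)=-100, h_tt(2)=180.
Local maxima occur where both diagonal entries negative: none. Count: 0.

0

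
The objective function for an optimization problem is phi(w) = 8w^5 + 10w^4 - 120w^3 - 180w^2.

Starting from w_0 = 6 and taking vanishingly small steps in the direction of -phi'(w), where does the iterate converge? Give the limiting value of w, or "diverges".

3

phi'(w) = 40w(w - 3)(w + 1)(w + 3), so phi'(6) = 45360.
Gradient descent moves in the -phi' direction, i.e. w is decreasing.
The nearest critical point in that direction is w = 3, where phi'' = 2880 > 0 (a local minimum). The iterate converges there.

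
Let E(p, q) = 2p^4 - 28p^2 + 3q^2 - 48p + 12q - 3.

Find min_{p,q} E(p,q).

-249

E(p,q) separates as A(p) + B(q) − 3, so its minimum is min A + min B − 3.
A'(p) = 8(p - 3)(p + 1)(p + 2) vanishes at p ∈ {-2, -1, 3}; B'(q) = 6q + 12 vanishes at q ∈ {-2}.
Local minima of A (where A''>0): A(-2)=16, A(3)=-234. Local minima of B: B(-2)=-12.
So the global minimum of E is A(3) + B(-2) − 3 = -234 − 12 − 3 = -249, attained at (3, -2).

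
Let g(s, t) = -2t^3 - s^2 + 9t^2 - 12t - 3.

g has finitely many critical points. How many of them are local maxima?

1

g separates as a function of s plus a function of t, so ∇g=0 decouples.
∂g/∂s = -2s = 0 at s ∈ {0}; ∂g/∂t = -6(t - 2)(t - 1) = 0 at t ∈ {1, 2}.
The Hessian is diagonal: diag(g_ss, g_tt). Second derivatives: g_ss(0)=-2; g_tt(1)=6, g_tt(2)=-6.
Local maxima occur where both diagonal entries negative: (0, 2). Count: 1.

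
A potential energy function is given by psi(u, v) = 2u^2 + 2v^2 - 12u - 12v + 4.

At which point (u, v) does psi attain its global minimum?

psi(u,v) separates as P(u) + Q(v) + 4, so its minimum is min P + min Q + 4.
P'(u) = 4u - 12 vanishes at u ∈ {3}; Q'(v) = 4v - 12 vanishes at v ∈ {3}.
Local minima of P (where P''>0): P(3)=-18. Local minima of Q: Q(3)=-18.
So the global minimum of psi is P(3) + Q(3) + 4 = -18 − 18 + 4 = -32, attained at (3, 3).

(3, 3)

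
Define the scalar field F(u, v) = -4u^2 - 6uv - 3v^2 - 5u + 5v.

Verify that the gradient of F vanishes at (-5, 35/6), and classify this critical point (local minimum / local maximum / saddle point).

local maximum

∇F = (-8u - 6v - 5, -6u - 6v + 5); substituting (-5, 35/6) gives ∇F = (0, 0), so (-5, 35/6) is indeed a critical point.
The Hessian of F is constant: H = [[-8, -6], [-6, -6]].
det(H) = (-8)·(-6) − (-6)² = 12.
det(H) > 0 and tr(H) = -14 < 0, so H is negative definite and the point is a local maximum.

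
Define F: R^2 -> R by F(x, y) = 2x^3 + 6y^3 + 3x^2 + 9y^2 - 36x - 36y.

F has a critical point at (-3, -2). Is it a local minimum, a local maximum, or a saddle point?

local maximum

The mixed partial ∂²F/∂x∂y is 0, so the Hessian at any point is diag(F_xx, F_yy) = diag(6(2x + 1), 18(2y + 1)).
At (-3, -2): H = diag(-30, -54).
Both eigenvalues are negative, so H is negative definite: a local maximum.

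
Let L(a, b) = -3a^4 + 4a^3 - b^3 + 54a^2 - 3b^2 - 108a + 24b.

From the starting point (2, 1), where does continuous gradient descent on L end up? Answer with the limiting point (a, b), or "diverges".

L is separable, so gradient descent decouples: a follows -∂L/∂a, b follows -∂L/∂b.
∂L/∂a = -12(a - 3)(a - 1)(a + 3); at a=2 this is 60, so a decreases.
∂L/∂b = -3(b - 2)(b + 4); at b=1 this is 15, so b decreases.
a converges to its nearest critical value 1 (a local min of the a-part); b converges to -4. The iterate converges to (1, -4).

(1, -4)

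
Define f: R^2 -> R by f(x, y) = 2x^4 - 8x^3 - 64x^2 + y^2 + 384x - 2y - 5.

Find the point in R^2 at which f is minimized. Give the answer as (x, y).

f(x,y) separates as P(x) + Q(y) − 5, so its minimum is min P + min Q − 5.
P'(x) = 8(x - 4)(x - 3)(x + 4) vanishes at x ∈ {-4, 3, 4}; Q'(y) = 2y - 2 vanishes at y ∈ {1}.
Local minima of P (where P''>0): P(-4)=-1536, P(4)=512. Local minima of Q: Q(1)=-1.
So the global minimum of f is P(-4) + Q(1) − 5 = -1536 − 1 − 5 = -1542, attained at (-4, 1).

(-4, 1)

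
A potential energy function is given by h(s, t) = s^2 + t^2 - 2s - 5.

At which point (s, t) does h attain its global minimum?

(1, 0)

h(s,t) separates as P(s) + Q(t) − 5, so its minimum is min P + min Q − 5.
P'(s) = 2s - 2 vanishes at s ∈ {1}; Q'(t) = 2t vanishes at t ∈ {0}.
Local minima of P (where P''>0): P(1)=-1. Local minima of Q: Q(0)=0.
So the global minimum of h is P(1) + Q(0) − 5 = -1 + 0 − 5 = -6, attained at (1, 0).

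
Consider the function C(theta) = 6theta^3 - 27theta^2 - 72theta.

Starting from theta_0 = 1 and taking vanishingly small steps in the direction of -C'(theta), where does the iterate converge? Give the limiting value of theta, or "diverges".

C'(theta) = 18(theta - 4)(theta + 1), so C'(1) = -108.
Gradient descent moves in the -C' direction, i.e. theta is increasing.
The nearest critical point in that direction is theta = 4, where C'' = 90 > 0 (a local minimum). The iterate converges there.

4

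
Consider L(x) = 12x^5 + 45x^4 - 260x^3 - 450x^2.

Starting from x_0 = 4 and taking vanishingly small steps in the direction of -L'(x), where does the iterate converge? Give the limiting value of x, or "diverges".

3

L'(x) = 60x(x - 3)(x + 1)(x + 5), so L'(4) = 10800.
Gradient descent moves in the -L' direction, i.e. x is decreasing.
The nearest critical point in that direction is x = 3, where L'' = 5760 > 0 (a local minimum). The iterate converges there.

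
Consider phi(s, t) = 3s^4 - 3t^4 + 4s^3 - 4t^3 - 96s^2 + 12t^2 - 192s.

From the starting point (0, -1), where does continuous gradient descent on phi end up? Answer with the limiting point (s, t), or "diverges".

phi is separable, so gradient descent decouples: s follows -∂phi/∂s, t follows -∂phi/∂t.
∂phi/∂s = 12(s - 4)(s + 1)(s + 4); at s=0 this is -192, so s increases.
∂phi/∂t = -12t(t - 1)(t + 2); at t=-1 this is -24, so t increases.
s converges to its nearest critical value 4 (a local min of the s-part); t converges to 0. The iterate converges to (4, 0).

(4, 0)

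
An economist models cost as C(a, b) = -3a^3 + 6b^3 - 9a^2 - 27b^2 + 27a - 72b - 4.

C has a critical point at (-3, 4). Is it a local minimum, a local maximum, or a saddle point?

local minimum

The mixed partial ∂²C/∂a∂b is 0, so the Hessian at any point is diag(C_aa, C_bb) = diag(-18(a + 1), 18(2b - 3)).
At (-3, 4): H = diag(36, 90).
Both eigenvalues are positive, so H is positive definite: a local minimum.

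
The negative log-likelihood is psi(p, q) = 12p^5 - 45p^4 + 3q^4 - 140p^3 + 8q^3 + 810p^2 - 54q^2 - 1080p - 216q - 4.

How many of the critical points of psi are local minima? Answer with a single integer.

psi separates as a function of p plus a function of q, so ∇psi=0 decouples.
∂psi/∂p = 60(p - 3)(p - 2)(p - 1)(p + 3) = 0 at p ∈ {-3, 1, 2, 3}; ∂psi/∂q = 12(q - 3)(q + 2)(q + 3) = 0 at q ∈ {-3, -2, 3}.
The Hessian is diagonal: diag(psi_pp, psi_qq). Second derivatives: psi_pp(-3)=-7200, psi_pp(1)=480, psi_pp(2)=-300, psi_pp(3)=720; psi_qq(-3)=72, psi_qq(-2)=-60, psi_qq(3)=360.
Local minima occur where both diagonal entries positive: (1, -3), (1, 3), (3, -3), (3, 3). Count: 4.

4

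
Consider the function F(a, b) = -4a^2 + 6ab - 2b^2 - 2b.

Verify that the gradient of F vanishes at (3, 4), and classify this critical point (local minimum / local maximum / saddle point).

∇F = (-8a + 6b, 6a - 4b - 2); substituting (3, 4) gives ∇F = (0, 0), so (3, 4) is indeed a critical point.
The Hessian of F is constant: H = [[-8, 6], [6, -4]].
det(H) = (-8)·(-4) − 6² = -4.
Since det(H) < 0, H is indefinite and the critical point is a saddle point.

saddle point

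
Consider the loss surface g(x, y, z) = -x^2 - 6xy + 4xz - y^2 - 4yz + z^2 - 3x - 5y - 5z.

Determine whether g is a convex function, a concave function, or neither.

neither

g is quadratic, so its Hessian is the constant matrix H = [[-2, -6, 4], [-6, -2, -4], [4, -4, 2]].
Leading principal minors: -2, -32, 192.
Neither pattern holds ⇒ H is indefinite ⇒ neither convex nor concave.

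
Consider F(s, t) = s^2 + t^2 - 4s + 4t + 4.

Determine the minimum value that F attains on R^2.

F(s,t) separates as P(s) + Q(t) + 4, so its minimum is min P + min Q + 4.
P'(s) = 2s - 4 vanishes at s ∈ {2}; Q'(t) = 2(t + 2) vanishes at t ∈ {-2}.
Local minima of P (where P''>0): P(2)=-4. Local minima of Q: Q(-2)=-4.
So the global minimum of F is P(2) + Q(-2) + 4 = -4 − 4 + 4 = -4, attained at (2, -2).

-4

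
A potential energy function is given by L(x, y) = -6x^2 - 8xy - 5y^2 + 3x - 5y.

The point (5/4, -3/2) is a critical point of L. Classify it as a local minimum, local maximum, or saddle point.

The Hessian of L is constant: H = [[-12, -8], [-8, -10]].
det(H) = (-12)·(-10) − (-8)² = 56.
det(H) > 0 and tr(H) = -22 < 0, so H is negative definite and the point is a local maximum.

local maximum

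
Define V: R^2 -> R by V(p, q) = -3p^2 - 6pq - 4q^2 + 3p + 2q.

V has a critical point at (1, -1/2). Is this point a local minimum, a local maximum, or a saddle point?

local maximum

The Hessian of V is constant: H = [[-6, -6], [-6, -8]].
det(H) = (-6)·(-8) − (-6)² = 12.
det(H) > 0 and tr(H) = -14 < 0, so H is negative definite and the point is a local maximum.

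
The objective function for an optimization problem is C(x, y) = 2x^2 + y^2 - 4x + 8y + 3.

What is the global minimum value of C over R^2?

-15

C(x,y) separates as P(x) + Q(y) + 3, so its minimum is min P + min Q + 3.
P'(x) = 4x - 4 vanishes at x ∈ {1}; Q'(y) = 2y + 8 vanishes at y ∈ {-4}.
Local minima of P (where P''>0): P(1)=-2. Local minima of Q: Q(-4)=-16.
So the global minimum of C is P(1) + Q(-4) + 3 = -2 − 16 + 3 = -15, attained at (1, -4).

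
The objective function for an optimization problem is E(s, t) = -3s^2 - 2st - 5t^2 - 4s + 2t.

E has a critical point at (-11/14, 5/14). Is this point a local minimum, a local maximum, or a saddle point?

The Hessian of E is constant: H = [[-6, -2], [-2, -10]].
det(H) = (-6)·(-10) − (-2)² = 56.
det(H) > 0 and tr(H) = -16 < 0, so H is negative definite and the point is a local maximum.

local maximum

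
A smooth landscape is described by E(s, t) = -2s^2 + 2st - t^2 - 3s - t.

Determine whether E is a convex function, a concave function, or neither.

E is quadratic, so its Hessian is the constant matrix H = [[-4, 2], [2, -2]].
det(H) = 4, tr(H) = -6.
det(H) > 0 and tr(H) < 0, so H is negative definite everywhere: concave.

concave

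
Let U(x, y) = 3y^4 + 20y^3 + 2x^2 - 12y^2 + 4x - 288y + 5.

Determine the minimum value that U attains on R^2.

-413

U(x,y) separates as P(x) + Q(y) + 5, so its minimum is min P + min Q + 5.
P'(x) = 4x + 4 vanishes at x ∈ {-1}; Q'(y) = 12(y - 2)(y + 3)(y + 4) vanishes at y ∈ {-4, -3, 2}.
Local minima of P (where P''>0): P(-1)=-2. Local minima of Q: Q(-4)=448, Q(2)=-416.
So the global minimum of U is P(-1) + Q(2) + 5 = -2 − 416 + 5 = -413, attained at (-1, 2).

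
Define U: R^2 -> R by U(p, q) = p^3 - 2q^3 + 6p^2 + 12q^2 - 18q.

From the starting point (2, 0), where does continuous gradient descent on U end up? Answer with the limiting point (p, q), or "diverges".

U is separable, so gradient descent decouples: p follows -∂U/∂p, q follows -∂U/∂q.
∂U/∂p = 3p(p + 4); at p=2 this is 36, so p decreases.
∂U/∂q = -6(q - 3)(q - 1); at q=0 this is -18, so q increases.
p converges to its nearest critical value 0 (a local min of the p-part); q converges to 1. The iterate converges to (0, 1).

(0, 1)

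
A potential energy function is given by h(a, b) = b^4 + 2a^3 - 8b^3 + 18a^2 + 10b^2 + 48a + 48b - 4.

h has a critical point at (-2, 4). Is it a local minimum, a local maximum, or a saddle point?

The mixed partial ∂²h/∂a∂b is 0, so the Hessian at any point is diag(h_aa, h_bb) = diag(12(a + 3), 4(3b^2 - 12b + 5)).
At (-2, 4): H = diag(12, 20).
Both eigenvalues are positive, so H is positive definite: a local minimum.

local minimum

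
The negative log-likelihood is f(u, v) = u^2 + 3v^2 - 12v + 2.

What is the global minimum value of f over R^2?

f(u,v) separates as P(u) + Q(v) + 2, so its minimum is min P + min Q + 2.
P'(u) = 2u vanishes at u ∈ {0}; Q'(v) = 6v - 12 vanishes at v ∈ {2}.
Local minima of P (where P''>0): P(0)=0. Local minima of Q: Q(2)=-12.
So the global minimum of f is P(0) + Q(2) + 2 = 0 − 12 + 2 = -10, attained at (0, 2).

-10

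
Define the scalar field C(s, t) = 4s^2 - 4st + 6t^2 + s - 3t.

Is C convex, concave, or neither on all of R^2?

convex

C is quadratic, so its Hessian is the constant matrix H = [[8, -4], [-4, 12]].
det(H) = 80, tr(H) = 20.
det(H) > 0 and tr(H) > 0, so H is positive definite everywhere: convex.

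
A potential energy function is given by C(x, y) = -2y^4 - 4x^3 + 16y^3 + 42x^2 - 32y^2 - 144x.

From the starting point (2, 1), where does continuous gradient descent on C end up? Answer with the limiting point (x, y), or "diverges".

(3, 2)

C is separable, so gradient descent decouples: x follows -∂C/∂x, y follows -∂C/∂y.
∂C/∂x = -12(x - 4)(x - 3); at x=2 this is -24, so x increases.
∂C/∂y = -8y(y - 4)(y - 2); at y=1 this is -24, so y increases.
x converges to its nearest critical value 3 (a local min of the x-part); y converges to 2. The iterate converges to (3, 2).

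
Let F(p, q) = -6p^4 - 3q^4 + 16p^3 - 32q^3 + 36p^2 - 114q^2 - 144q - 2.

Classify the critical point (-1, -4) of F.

local maximum

The mixed partial ∂²F/∂p∂q is 0, so the Hessian at any point is diag(F_pp, F_qq) = diag(24(-3p^2 + 4p + 3), -12(3q^2 + 16q + 19)).
At (-1, -4): H = diag(-96, -36).
Both eigenvalues are negative, so H is negative definite: a local maximum.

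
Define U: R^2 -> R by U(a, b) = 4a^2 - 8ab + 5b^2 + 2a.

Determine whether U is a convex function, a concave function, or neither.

convex

U is quadratic, so its Hessian is the constant matrix H = [[8, -8], [-8, 10]].
det(H) = 16, tr(H) = 18.
det(H) > 0 and tr(H) > 0, so H is positive definite everywhere: convex.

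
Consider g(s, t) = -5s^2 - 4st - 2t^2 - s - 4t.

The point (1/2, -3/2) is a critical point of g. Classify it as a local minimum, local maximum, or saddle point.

The Hessian of g is constant: H = [[-10, -4], [-4, -4]].
det(H) = (-10)·(-4) − (-4)² = 24.
det(H) > 0 and tr(H) = -14 < 0, so H is negative definite and the point is a local maximum.

local maximum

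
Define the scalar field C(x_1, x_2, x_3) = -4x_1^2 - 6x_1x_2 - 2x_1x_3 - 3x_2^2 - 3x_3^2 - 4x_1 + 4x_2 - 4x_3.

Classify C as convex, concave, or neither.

concave

C is quadratic, so its Hessian is the constant matrix H = [[-8, -6, -2], [-6, -6, 0], [-2, 0, -6]].
Leading principal minors: -8, 12, -48.
Signs alternate −, +, − ⇒ H ≺ 0 ⇒ concave.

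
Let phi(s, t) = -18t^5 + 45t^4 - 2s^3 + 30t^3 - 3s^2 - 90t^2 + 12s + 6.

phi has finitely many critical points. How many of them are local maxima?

phi separates as a function of s plus a function of t, so ∇phi=0 decouples.
∂phi/∂s = -6(s - 1)(s + 2) = 0 at s ∈ {-2, 1}; ∂phi/∂t = -90t(t - 2)(t - 1)(t + 1) = 0 at t ∈ {-1, 0, 1, 2}.
The Hessian is diagonal: diag(phi_ss, phi_tt). Second derivatives: phi_ss(-2)=18, phi_ss(1)=-18; phi_tt(-1)=540, phi_tt(0)=-180, phi_tt(1)=180, phi_tt(2)=-540.
Local maxima occur where both diagonal entries negative: (1, 0), (1, 2). Count: 2.

2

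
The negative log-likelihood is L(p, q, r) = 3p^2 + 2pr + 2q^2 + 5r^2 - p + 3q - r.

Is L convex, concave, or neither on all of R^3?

convex

L is quadratic, so its Hessian is the constant matrix H = [[6, 0, 2], [0, 4, 0], [2, 0, 10]].
Leading principal minors: 6, 24, 224.
All positive ⇒ H ≻ 0 ⇒ convex.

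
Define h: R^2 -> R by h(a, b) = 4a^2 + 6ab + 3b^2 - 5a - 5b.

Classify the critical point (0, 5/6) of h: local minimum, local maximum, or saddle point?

The Hessian of h is constant: H = [[8, 6], [6, 6]].
det(H) = 8·6 − 6² = 12.
det(H) > 0 and tr(H) = 14 > 0, so H is positive definite and the point is a local minimum.

local minimum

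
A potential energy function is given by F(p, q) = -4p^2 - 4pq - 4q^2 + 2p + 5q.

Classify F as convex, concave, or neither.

F is quadratic, so its Hessian is the constant matrix H = [[-8, -4], [-4, -8]].
det(H) = 48, tr(H) = -16.
det(H) > 0 and tr(H) < 0, so H is negative definite everywhere: concave.

concave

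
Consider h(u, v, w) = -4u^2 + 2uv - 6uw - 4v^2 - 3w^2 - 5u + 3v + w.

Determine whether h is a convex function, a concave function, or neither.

concave

h is quadratic, so its Hessian is the constant matrix H = [[-8, 2, -6], [2, -8, 0], [-6, 0, -6]].
Leading principal minors: -8, 60, -72.
Signs alternate −, +, − ⇒ H ≺ 0 ⇒ concave.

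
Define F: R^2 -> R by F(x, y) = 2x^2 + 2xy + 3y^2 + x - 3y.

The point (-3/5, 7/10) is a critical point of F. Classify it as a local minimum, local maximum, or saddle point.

local minimum

The Hessian of F is constant: H = [[4, 2], [2, 6]].
det(H) = 4·6 − 2² = 20.
det(H) > 0 and tr(H) = 10 > 0, so H is positive definite and the point is a local minimum.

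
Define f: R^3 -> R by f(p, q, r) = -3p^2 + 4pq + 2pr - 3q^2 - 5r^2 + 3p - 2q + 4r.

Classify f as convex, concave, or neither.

concave

f is quadratic, so its Hessian is the constant matrix H = [[-6, 4, 2], [4, -6, 0], [2, 0, -10]].
Leading principal minors: -6, 20, -176.
Signs alternate −, +, − ⇒ H ≺ 0 ⇒ concave.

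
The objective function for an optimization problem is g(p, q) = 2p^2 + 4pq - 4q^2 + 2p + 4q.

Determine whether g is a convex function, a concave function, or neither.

g is quadratic, so its Hessian is the constant matrix H = [[4, 4], [4, -8]].
det(H) = -48, tr(H) = -4.
det(H) < 0, so H is indefinite: neither convex nor concave.

neither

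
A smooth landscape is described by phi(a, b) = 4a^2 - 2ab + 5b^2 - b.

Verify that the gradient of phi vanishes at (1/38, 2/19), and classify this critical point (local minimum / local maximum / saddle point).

∇phi = (8a - 2b, -2a + 10b - 1); substituting (1/38, 2/19) gives ∇phi = (0, 0), so (1/38, 2/19) is indeed a critical point.
The Hessian of phi is constant: H = [[8, -2], [-2, 10]].
det(H) = 8·10 − (-2)² = 76.
det(H) > 0 and tr(H) = 18 > 0, so H is positive definite and the point is a local minimum.

local minimum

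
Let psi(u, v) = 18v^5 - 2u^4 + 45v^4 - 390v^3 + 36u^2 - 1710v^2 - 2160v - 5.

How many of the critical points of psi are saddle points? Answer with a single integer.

psi separates as a function of u plus a function of v, so ∇psi=0 decouples.
∂psi/∂u = -8u(u - 3)(u + 3) = 0 at u ∈ {-3, 0, 3}; ∂psi/∂v = 90(v - 4)(v + 1)(v + 2)(v + 3) = 0 at v ∈ {-3, -2, -1, 4}.
The Hessian is diagonal: diag(psi_uu, psi_vv). Second derivatives: psi_uu(-3)=-144, psi_uu(0)=72, psi_uu(3)=-144; psi_vv(-3)=-1260, psi_vv(-2)=540, psi_vv(-1)=-900, psi_vv(4)=18900.
Saddle points occur where the two diagonal entries have opposite signs: (-3, -2), (-3, 4), (0, -3), (0, -1), (3, -2), (3, 4). Count: 6.

6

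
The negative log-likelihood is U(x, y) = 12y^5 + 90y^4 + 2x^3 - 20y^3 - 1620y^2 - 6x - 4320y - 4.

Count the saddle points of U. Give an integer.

4

U separates as a function of x plus a function of y, so ∇U=0 decouples.
∂U/∂x = 6(x - 1)(x + 1) = 0 at x ∈ {-1, 1}; ∂U/∂y = 60(y - 3)(y + 2)(y + 3)(y + 4) = 0 at y ∈ {-4, -3, -2, 3}.
The Hessian is diagonal: diag(U_xx, U_yy). Second derivatives: U_xx(-1)=-12, U_xx(1)=12; U_yy(-4)=-840, U_yy(-3)=360, U_yy(-2)=-600, U_yy(3)=12600.
Saddle points occur where the two diagonal entries have opposite signs: (-1, -3), (-1, 3), (1, -4), (1, -2). Count: 4.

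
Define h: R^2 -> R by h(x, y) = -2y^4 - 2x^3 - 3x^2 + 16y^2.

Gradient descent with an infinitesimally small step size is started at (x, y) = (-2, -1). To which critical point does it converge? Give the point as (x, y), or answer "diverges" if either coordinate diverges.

(-1, 0)

h is separable, so gradient descent decouples: x follows -∂h/∂x, y follows -∂h/∂y.
∂h/∂x = -6x(x + 1); at x=-2 this is -12, so x increases.
∂h/∂y = -8y(y - 2)(y + 2); at y=-1 this is -24, so y increases.
x converges to its nearest critical value -1 (a local min of the x-part); y converges to 0. The iterate converges to (-1, 0).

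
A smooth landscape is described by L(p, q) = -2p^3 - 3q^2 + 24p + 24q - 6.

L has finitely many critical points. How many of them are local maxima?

L separates as a function of p plus a function of q, so ∇L=0 decouples.
∂L/∂p = -6(p - 2)(p + 2) = 0 at p ∈ {-2, 2}; ∂L/∂q = -6(q - 4) = 0 at q ∈ {4}.
The Hessian is diagonal: diag(L_pp, L_qq). Second derivatives: L_pp(-2)=24, L_pp(2)=-24; L_qq(4)=-6.
Local maxima occur where both diagonal entries negative: (2, 4). Count: 1.

1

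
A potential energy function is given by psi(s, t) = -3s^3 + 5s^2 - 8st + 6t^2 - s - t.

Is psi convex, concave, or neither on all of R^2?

neither

The term -3s^3 is cubic, so the Hessian is not constant.
∂²psi/∂s² = -18s + 10, which takes both signs as s varies (negative for sufficiently large s). A diagonal entry of the Hessian changing sign means the Hessian is neither positive- nor negative-semidefinite on all of R^2.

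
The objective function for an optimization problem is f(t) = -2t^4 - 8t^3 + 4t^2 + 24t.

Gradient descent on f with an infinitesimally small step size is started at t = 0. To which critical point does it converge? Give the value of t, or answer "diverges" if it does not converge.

-1

f'(t) = -8(t - 1)(t + 1)(t + 3), so f'(0) = 24.
Gradient descent moves in the -f' direction, i.e. t is decreasing.
The nearest critical point in that direction is t = -1, where f'' = 32 > 0 (a local minimum). The iterate converges there.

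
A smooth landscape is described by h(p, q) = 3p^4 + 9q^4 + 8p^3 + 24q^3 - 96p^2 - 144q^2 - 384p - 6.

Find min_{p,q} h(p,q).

-3334

h(p,q) separates as A(p) + B(q) − 6, so its minimum is min A + min B − 6.
A'(p) = 12(p - 4)(p + 2)(p + 4) vanishes at p ∈ {-4, -2, 4}; B'(q) = 36q(q - 2)(q + 4) vanishes at q ∈ {-4, 0, 2}.
Local minima of A (where A''>0): A(-4)=256, A(4)=-1792. Local minima of B: B(-4)=-1536, B(2)=-240.
So the global minimum of h is A(4) + B(-4) − 6 = -1792 − 1536 − 6 = -3334, attained at (4, -4).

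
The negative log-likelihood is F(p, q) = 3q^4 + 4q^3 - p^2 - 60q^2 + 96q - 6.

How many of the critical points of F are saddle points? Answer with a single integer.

F separates as a function of p plus a function of q, so ∇F=0 decouples.
∂F/∂p = -2p = 0 at p ∈ {0}; ∂F/∂q = 12(q - 2)(q - 1)(q + 4) = 0 at q ∈ {-4, 1, 2}.
The Hessian is diagonal: diag(F_pp, F_qq). Second derivatives: F_pp(0)=-2; F_qq(-4)=360, F_qq(1)=-60, F_qq(2)=72.
Saddle points occur where the two diagonal entries have opposite signs: (0, -4), (0, 2). Count: 2.

2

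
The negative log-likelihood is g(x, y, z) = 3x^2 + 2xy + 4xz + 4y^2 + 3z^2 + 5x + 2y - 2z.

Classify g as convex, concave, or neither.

g is quadratic, so its Hessian is the constant matrix H = [[6, 2, 4], [2, 8, 0], [4, 0, 6]].
Leading principal minors: 6, 44, 136.
All positive ⇒ H ≻ 0 ⇒ convex.

convex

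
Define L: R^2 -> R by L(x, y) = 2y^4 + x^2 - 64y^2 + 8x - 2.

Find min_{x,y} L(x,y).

-530

L(x,y) separates as P(x) + Q(y) − 2, so its minimum is min P + min Q − 2.
P'(x) = 2x + 8 vanishes at x ∈ {-4}; Q'(y) = 8y(y - 4)(y + 4) vanishes at y ∈ {-4, 0, 4}.
Local minima of P (where P''>0): P(-4)=-16. Local minima of Q: Q(-4)=-512, Q(4)=-512.
So the global minimum of L is P(-4) + Q(-4) − 2 = -16 − 512 − 2 = -530, attained at (-4, -4).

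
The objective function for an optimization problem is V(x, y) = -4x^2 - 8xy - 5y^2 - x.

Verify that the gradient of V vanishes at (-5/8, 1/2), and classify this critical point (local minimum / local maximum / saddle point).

∇V = (-8x - 8y - 1, -8x - 10y); substituting (-5/8, 1/2) gives ∇V = (0, 0), so (-5/8, 1/2) is indeed a critical point.
The Hessian of V is constant: H = [[-8, -8], [-8, -10]].
det(H) = (-8)·(-10) − (-8)² = 16.
det(H) > 0 and tr(H) = -18 < 0, so H is negative definite and the point is a local maximum.

local maximum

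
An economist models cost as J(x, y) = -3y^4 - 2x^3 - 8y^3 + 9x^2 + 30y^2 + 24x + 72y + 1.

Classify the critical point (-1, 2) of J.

saddle point

The mixed partial ∂²J/∂x∂y is 0, so the Hessian at any point is diag(J_xx, J_yy) = diag(6(-2x + 3), 12(-3y^2 - 4y + 5)).
At (-1, 2): H = diag(30, -180).
The eigenvalues have opposite signs, so H is indefinite: a saddle point.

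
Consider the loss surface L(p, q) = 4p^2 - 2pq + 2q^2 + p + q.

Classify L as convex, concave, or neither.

convex

L is quadratic, so its Hessian is the constant matrix H = [[8, -2], [-2, 4]].
det(H) = 28, tr(H) = 12.
det(H) > 0 and tr(H) > 0, so H is positive definite everywhere: convex.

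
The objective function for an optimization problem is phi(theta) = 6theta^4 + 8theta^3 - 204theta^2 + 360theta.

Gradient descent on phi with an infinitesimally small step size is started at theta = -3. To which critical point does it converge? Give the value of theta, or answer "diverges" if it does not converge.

phi'(theta) = 24(theta - 3)(theta - 1)(theta + 5), so phi'(-3) = 1152.
Gradient descent moves in the -phi' direction, i.e. theta is decreasing.
The nearest critical point in that direction is theta = -5, where phi'' = 1152 > 0 (a local minimum). The iterate converges there.

-5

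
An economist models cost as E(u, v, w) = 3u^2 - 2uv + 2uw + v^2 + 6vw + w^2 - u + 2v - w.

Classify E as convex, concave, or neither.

E is quadratic, so its Hessian is the constant matrix H = [[6, -2, 2], [-2, 2, 6], [2, 6, 2]].
Leading principal minors: 6, 8, -256.
Neither pattern holds ⇒ H is indefinite ⇒ neither convex nor concave.

neither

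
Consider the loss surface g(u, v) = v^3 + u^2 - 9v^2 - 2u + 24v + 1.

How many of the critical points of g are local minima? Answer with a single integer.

g separates as a function of u plus a function of v, so ∇g=0 decouples.
∂g/∂u = 2(u - 1) = 0 at u ∈ {1}; ∂g/∂v = 3(v - 4)(v - 2) = 0 at v ∈ {2, 4}.
The Hessian is diagonal: diag(g_uu, g_vv). Second derivatives: g_uu(1)=2; g_vv(2)=-6, g_vv(4)=6.
Local minima occur where both diagonal entries positive: (1, 4). Count: 1.

1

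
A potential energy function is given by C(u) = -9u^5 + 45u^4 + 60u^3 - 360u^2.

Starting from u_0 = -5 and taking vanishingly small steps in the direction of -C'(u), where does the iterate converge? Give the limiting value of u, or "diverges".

C'(u) = -45u(u - 4)(u - 2)(u + 2), so C'(-5) = -42525.
Gradient descent moves in the -C' direction, i.e. u is increasing.
The nearest critical point in that direction is u = -2, where C'' = 2160 > 0 (a local minimum). The iterate converges there.

-2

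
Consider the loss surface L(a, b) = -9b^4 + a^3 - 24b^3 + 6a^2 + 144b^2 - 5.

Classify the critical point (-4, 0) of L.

saddle point

The mixed partial ∂²L/∂a∂b is 0, so the Hessian at any point is diag(L_aa, L_bb) = diag(6(a + 2), 36(-3b^2 - 4b + 8)).
At (-4, 0): H = diag(-12, 288).
The eigenvalues have opposite signs, so H is indefinite: a saddle point.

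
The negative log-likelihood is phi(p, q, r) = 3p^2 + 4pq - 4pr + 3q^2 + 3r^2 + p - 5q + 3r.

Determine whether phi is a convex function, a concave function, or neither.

convex

phi is quadratic, so its Hessian is the constant matrix H = [[6, 4, -4], [4, 6, 0], [-4, 0, 6]].
Leading principal minors: 6, 20, 24.
All positive ⇒ H ≻ 0 ⇒ convex.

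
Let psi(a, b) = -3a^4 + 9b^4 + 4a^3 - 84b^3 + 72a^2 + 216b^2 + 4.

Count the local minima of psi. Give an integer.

2

psi separates as a function of a plus a function of b, so ∇psi=0 decouples.
∂psi/∂a = -12a(a - 4)(a + 3) = 0 at a ∈ {-3, 0, 4}; ∂psi/∂b = 36b(b - 4)(b - 3) = 0 at b ∈ {0, 3, 4}.
The Hessian is diagonal: diag(psi_aa, psi_bb). Second derivatives: psi_aa(-3)=-252, psi_aa(0)=144, psi_aa(4)=-336; psi_bb(0)=432, psi_bb(3)=-108, psi_bb(4)=144.
Local minima occur where both diagonal entries positive: (0, 0), (0, 4). Count: 2.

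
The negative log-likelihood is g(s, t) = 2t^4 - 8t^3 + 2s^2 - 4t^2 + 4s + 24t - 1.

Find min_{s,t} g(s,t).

-21

g(s,t) separates as P(s) + Q(t) − 1, so its minimum is min P + min Q − 1.
P'(s) = 4s + 4 vanishes at s ∈ {-1}; Q'(t) = 8(t - 3)(t - 1)(t + 1) vanishes at t ∈ {-1, 1, 3}.
Local minima of P (where P''>0): P(-1)=-2. Local minima of Q: Q(-1)=-18, Q(3)=-18.
So the global minimum of g is P(-1) + Q(-1) − 1 = -2 − 18 − 1 = -21, attained at (-1, -1).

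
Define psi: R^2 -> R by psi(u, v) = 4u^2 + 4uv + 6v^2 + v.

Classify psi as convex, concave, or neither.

convex

psi is quadratic, so its Hessian is the constant matrix H = [[8, 4], [4, 12]].
det(H) = 80, tr(H) = 20.
det(H) > 0 and tr(H) > 0, so H is positive definite everywhere: convex.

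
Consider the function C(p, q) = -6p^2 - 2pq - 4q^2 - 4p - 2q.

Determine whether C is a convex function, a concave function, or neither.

concave

C is quadratic, so its Hessian is the constant matrix H = [[-12, -2], [-2, -8]].
det(H) = 92, tr(H) = -20.
det(H) > 0 and tr(H) < 0, so H is negative definite everywhere: concave.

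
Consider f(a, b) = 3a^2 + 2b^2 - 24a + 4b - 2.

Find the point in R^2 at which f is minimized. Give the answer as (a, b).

(4, -1)

f(a,b) separates as P(a) + Q(b) − 2, so its minimum is min P + min Q − 2.
P'(a) = 6a - 24 vanishes at a ∈ {4}; Q'(b) = 4b + 4 vanishes at b ∈ {-1}.
Local minima of P (where P''>0): P(4)=-48. Local minima of Q: Q(-1)=-2.
So the global minimum of f is P(4) + Q(-1) − 2 = -48 − 2 − 2 = -52, attained at (4, -1).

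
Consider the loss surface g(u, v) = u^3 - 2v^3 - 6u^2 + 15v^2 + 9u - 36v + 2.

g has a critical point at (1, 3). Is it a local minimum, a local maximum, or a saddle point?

local maximum

The mixed partial ∂²g/∂u∂v is 0, so the Hessian at any point is diag(g_uu, g_vv) = diag(6(u - 2), 6(-2v + 5)).
At (1, 3): H = diag(-6, -6).
Both eigenvalues are negative, so H is negative definite: a local maximum.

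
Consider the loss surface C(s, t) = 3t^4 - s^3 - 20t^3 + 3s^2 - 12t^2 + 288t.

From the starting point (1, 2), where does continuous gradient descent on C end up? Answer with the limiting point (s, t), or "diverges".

C is separable, so gradient descent decouples: s follows -∂C/∂s, t follows -∂C/∂t.
∂C/∂s = -3s(s - 2); at s=1 this is 3, so s decreases.
∂C/∂t = 12(t - 4)(t - 3)(t + 2); at t=2 this is 96, so t decreases.
s converges to its nearest critical value 0 (a local min of the s-part); t converges to -2. The iterate converges to (0, -2).

(0, -2)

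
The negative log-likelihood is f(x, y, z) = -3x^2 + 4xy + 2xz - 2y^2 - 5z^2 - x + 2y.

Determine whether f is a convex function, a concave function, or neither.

concave

f is quadratic, so its Hessian is the constant matrix H = [[-6, 4, 2], [4, -4, 0], [2, 0, -10]].
Leading principal minors: -6, 8, -64.
Signs alternate −, +, − ⇒ H ≺ 0 ⇒ concave.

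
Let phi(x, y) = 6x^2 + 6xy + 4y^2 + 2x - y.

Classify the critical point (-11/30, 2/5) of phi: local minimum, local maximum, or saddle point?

The Hessian of phi is constant: H = [[12, 6], [6, 8]].
det(H) = 12·8 − 6² = 60.
det(H) > 0 and tr(H) = 20 > 0, so H is positive definite and the point is a local minimum.

local minimum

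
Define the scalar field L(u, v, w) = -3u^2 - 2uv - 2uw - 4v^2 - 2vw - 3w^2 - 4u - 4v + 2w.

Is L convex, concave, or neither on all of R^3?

L is quadratic, so its Hessian is the constant matrix H = [[-6, -2, -2], [-2, -8, -2], [-2, -2, -6]].
Leading principal minors: -6, 44, -224.
Signs alternate −, +, − ⇒ H ≺ 0 ⇒ concave.

concave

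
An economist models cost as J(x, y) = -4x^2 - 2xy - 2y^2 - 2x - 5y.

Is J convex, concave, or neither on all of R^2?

concave

J is quadratic, so its Hessian is the constant matrix H = [[-8, -2], [-2, -4]].
det(H) = 28, tr(H) = -12.
det(H) > 0 and tr(H) < 0, so H is negative definite everywhere: concave.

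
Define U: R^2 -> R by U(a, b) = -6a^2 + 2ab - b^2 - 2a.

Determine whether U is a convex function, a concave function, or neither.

concave

U is quadratic, so its Hessian is the constant matrix H = [[-12, 2], [2, -2]].
det(H) = 20, tr(H) = -14.
det(H) > 0 and tr(H) < 0, so H is negative definite everywhere: concave.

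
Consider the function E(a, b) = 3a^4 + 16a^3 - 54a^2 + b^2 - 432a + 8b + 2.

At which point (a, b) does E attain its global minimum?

(3, -4)

E(a,b) separates as P(a) + Q(b) + 2, so its minimum is min P + min Q + 2.
P'(a) = 12(a - 3)(a + 3)(a + 4) vanishes at a ∈ {-4, -3, 3}; Q'(b) = 2b + 8 vanishes at b ∈ {-4}.
Local minima of P (where P''>0): P(-4)=608, P(3)=-1107. Local minima of Q: Q(-4)=-16.
So the global minimum of E is P(3) + Q(-4) + 2 = -1107 − 16 + 2 = -1121, attained at (3, -4).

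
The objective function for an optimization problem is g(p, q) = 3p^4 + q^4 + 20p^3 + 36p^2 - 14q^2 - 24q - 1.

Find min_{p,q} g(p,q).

g(p,q) separates as A(p) + B(q) − 1, so its minimum is min A + min B − 1.
A'(p) = 12p(p + 2)(p + 3) vanishes at p ∈ {-3, -2, 0}; B'(q) = 4(q - 3)(q + 1)(q + 2) vanishes at q ∈ {-2, -1, 3}.
Local minima of A (where A''>0): A(-3)=27, A(0)=0. Local minima of B: B(-2)=8, B(3)=-117.
So the global minimum of g is A(0) + B(3) − 1 = 0 − 117 − 1 = -118, attained at (0, 3).

-118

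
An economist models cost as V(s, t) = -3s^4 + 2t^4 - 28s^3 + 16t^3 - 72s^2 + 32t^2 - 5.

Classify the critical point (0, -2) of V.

The mixed partial ∂²V/∂s∂t is 0, so the Hessian at any point is diag(V_ss, V_tt) = diag(-12(3s^2 + 14s + 12), 8(3t^2 + 12t + 8)).
At (0, -2): H = diag(-144, -32).
Both eigenvalues are negative, so H is negative definite: a local maximum.

local maximum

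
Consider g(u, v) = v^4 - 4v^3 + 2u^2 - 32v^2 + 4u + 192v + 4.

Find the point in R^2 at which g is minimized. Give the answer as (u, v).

g(u,v) separates as P(u) + Q(v) + 4, so its minimum is min P + min Q + 4.
P'(u) = 4u + 4 vanishes at u ∈ {-1}; Q'(v) = 4(v - 4)(v - 3)(v + 4) vanishes at v ∈ {-4, 3, 4}.
Local minima of P (where P''>0): P(-1)=-2. Local minima of Q: Q(-4)=-768, Q(4)=256.
So the global minimum of g is P(-1) + Q(-4) + 4 = -2 − 768 + 4 = -766, attained at (-1, -4).

(-1, -4)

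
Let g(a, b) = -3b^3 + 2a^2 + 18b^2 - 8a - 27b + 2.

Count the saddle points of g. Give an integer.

1

g separates as a function of a plus a function of b, so ∇g=0 decouples.
∂g/∂a = 4(a - 2) = 0 at a ∈ {2}; ∂g/∂b = -9(b - 3)(b - 1) = 0 at b ∈ {1, 3}.
The Hessian is diagonal: diag(g_aa, g_bb). Second derivatives: g_aa(2)=4; g_bb(1)=18, g_bb(3)=-18.
Saddle points occur where the two diagonal entries have opposite signs: (2, 3). Count: 1.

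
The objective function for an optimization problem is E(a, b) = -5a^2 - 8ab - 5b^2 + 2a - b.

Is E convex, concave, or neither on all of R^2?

E is quadratic, so its Hessian is the constant matrix H = [[-10, -8], [-8, -10]].
det(H) = 36, tr(H) = -20.
det(H) > 0 and tr(H) < 0, so H is negative definite everywhere: concave.

concave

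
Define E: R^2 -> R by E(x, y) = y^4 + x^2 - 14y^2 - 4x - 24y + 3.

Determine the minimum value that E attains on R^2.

-118

E(x,y) separates as P(x) + Q(y) + 3, so its minimum is min P + min Q + 3.
P'(x) = 2x - 4 vanishes at x ∈ {2}; Q'(y) = 4(y - 3)(y + 1)(y + 2) vanishes at y ∈ {-2, -1, 3}.
Local minima of P (where P''>0): P(2)=-4. Local minima of Q: Q(-2)=8, Q(3)=-117.
So the global minimum of E is P(2) + Q(3) + 3 = -4 − 117 + 3 = -118, attained at (2, 3).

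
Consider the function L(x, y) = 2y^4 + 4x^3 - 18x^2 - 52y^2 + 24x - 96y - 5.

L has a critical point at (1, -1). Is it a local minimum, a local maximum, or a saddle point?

The mixed partial ∂²L/∂x∂y is 0, so the Hessian at any point is diag(L_xx, L_yy) = diag(12(2x - 3), 8(3y^2 - 13)).
At (1, -1): H = diag(-12, -80).
Both eigenvalues are negative, so H is negative definite: a local maximum.

local maximum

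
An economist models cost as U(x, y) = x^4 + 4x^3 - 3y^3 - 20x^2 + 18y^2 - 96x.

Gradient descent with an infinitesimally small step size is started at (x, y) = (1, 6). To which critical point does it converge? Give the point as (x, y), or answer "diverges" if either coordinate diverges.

diverges

U is separable, so gradient descent decouples: x follows -∂U/∂x, y follows -∂U/∂y.
∂U/∂x = 4(x - 3)(x + 2)(x + 4); at x=1 this is -120, so x increases.
∂U/∂y = -9y(y - 4); at y=6 this is -108, so y increases.
The y-coordinate has no critical point in that direction and runs off to infinity.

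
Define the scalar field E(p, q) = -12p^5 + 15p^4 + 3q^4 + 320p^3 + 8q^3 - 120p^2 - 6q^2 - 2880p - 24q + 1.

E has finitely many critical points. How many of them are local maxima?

2

E separates as a function of p plus a function of q, so ∇E=0 decouples.
∂E/∂p = -60(p - 4)(p - 2)(p + 2)(p + 3) = 0 at p ∈ {-3, -2, 2, 4}; ∂E/∂q = 12(q - 1)(q + 1)(q + 2) = 0 at q ∈ {-2, -1, 1}.
The Hessian is diagonal: diag(E_pp, E_qq). Second derivatives: E_pp(-3)=2100, E_pp(-2)=-1440, E_pp(2)=2400, E_pp(4)=-5040; E_qq(-2)=36, E_qq(-1)=-24, E_qq(1)=72.
Local maxima occur where both diagonal entries negative: (-2, -1), (4, -1). Count: 2.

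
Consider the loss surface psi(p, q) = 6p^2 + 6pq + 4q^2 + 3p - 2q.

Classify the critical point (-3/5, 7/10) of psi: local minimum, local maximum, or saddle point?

local minimum

The Hessian of psi is constant: H = [[12, 6], [6, 8]].
det(H) = 12·8 − 6² = 60.
det(H) > 0 and tr(H) = 20 > 0, so H is positive definite and the point is a local minimum.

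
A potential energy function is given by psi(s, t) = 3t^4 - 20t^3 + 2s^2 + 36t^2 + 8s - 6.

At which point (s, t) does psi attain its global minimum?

(-2, 0)

psi(s,t) separates as P(s) + Q(t) − 6, so its minimum is min P + min Q − 6.
P'(s) = 4s + 8 vanishes at s ∈ {-2}; Q'(t) = 12t(t - 3)(t - 2) vanishes at t ∈ {0, 2, 3}.
Local minima of P (where P''>0): P(-2)=-8. Local minima of Q: Q(0)=0, Q(3)=27.
So the global minimum of psi is P(-2) + Q(0) − 6 = -8 + 0 − 6 = -14, attained at (-2, 0).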